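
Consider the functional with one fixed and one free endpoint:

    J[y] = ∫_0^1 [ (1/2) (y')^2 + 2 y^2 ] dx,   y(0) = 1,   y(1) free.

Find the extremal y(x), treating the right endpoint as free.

The Lagrangian L = (1/2) (y')^2 + 2 y^2 gives
    ∂L/∂y = 4 y,   ∂L/∂y' = y'.
Euler-Lagrange: y'' − 4 y = 0.
With k = 2, the general solution is
    y(x) = A cosh(2 x) + B sinh(2 x).
Fixed left endpoint y(0) = 1 ⇒ A = 1.
The right endpoint x = 1 is free, so the natural (transversality) condition is ∂L/∂y' |_{x=1} = 0, i.e. y'(1) = 0.
Compute y'(x) = A k sinh(k x) + B k cosh(k x), so
    y'(1) = A k sinh(k·1) + B k cosh(k·1) = 0
    ⇒ B = −A tanh(k·1) = − tanh(2·1).
Therefore the extremal is
    y(x) = cosh(2 x) − tanh(2·1) sinh(2 x).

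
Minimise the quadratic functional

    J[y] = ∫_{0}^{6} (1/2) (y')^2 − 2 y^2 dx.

The Lagrangian is L = (1/2) (y')^2 − 2 y^2.
Compute ∂L/∂y = -4y, ∂L/∂y' = y'.
The Euler-Lagrange equation d/dx(∂L/∂y') − ∂L/∂y = 0 reduces to
    y'' + 4 y = 0.
Its general solution is
    y(x) = A sin(2x) + B cos(2x),
with A, B fixed by the endpoint conditions.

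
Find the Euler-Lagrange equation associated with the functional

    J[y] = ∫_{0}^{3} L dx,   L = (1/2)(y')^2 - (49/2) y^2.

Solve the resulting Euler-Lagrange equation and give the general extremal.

The Lagrangian is L = (1/2)(y')^2 - (49/2) y^2.
∂L/∂y = -49y.
∂L/∂y' = y'.
The Euler-Lagrange equation d/dx(∂L/∂y') − ∂L/∂y = 0 becomes:
    y'' + 49 y = 0
General solution: y(x) = A sin(7x) + B cos(7x), where A and B are arbitrary constants fixed by the endpoint conditions.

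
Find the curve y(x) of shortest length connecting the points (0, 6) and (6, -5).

Arc-length functional: J[y] = ∫ sqrt(1 + (y')^2) dx.
Lagrangian L = sqrt(1 + (y')^2) has no explicit y dependence, so ∂L/∂y = 0 and the Euler-Lagrange equation gives
    d/dx( y' / sqrt(1 + (y')^2) ) = 0  ⇒  y' / sqrt(1 + (y')^2) = const.
Hence y' is constant, so y(x) is affine.
Fitting the endpoints (0, 6) and (6, -5):
    slope m = ((-5) − 6) / (6 − 0) = -11/6,
    intercept c = 6 − m·0 = 6.
Extremal: y(x) = (-11/6) x + 6.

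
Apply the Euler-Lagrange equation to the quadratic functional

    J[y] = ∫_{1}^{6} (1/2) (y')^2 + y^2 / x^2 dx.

The Lagrangian is L = (1/2) (y')^2 + y^2 / x^2.
Compute ∂L/∂y = 2y/x^2, ∂L/∂y' = y'.
The Euler-Lagrange equation d/dx(∂L/∂y') − ∂L/∂y = 0 reduces to
    y'' − 2/x^2 · y = 0  (x > 0).
Its general solution is
    y(x) = A x^2 + B / x,
with A, B fixed by the endpoint conditions.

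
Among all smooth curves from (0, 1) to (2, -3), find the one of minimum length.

Arc-length functional: J[y] = ∫ sqrt(1 + (y')^2) dx.
Lagrangian L = sqrt(1 + (y')^2) has no explicit y dependence, so ∂L/∂y = 0 and the Euler-Lagrange equation gives
    d/dx( y' / sqrt(1 + (y')^2) ) = 0  ⇒  y' / sqrt(1 + (y')^2) = const.
Hence y' is constant, so y(x) is affine.
Fitting the endpoints (0, 1) and (2, -3):
    slope m = ((-3) − 1) / (2 − 0) = -2,
    intercept c = 1 − m·0 = 1.
Extremal: y(x) = -2 x + 1.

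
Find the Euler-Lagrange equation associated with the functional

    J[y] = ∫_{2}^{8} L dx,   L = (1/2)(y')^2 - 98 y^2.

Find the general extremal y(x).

The Lagrangian is L = (1/2)(y')^2 - 98 y^2.
∂L/∂y = -196y.
∂L/∂y' = y'.
The Euler-Lagrange equation d/dx(∂L/∂y') − ∂L/∂y = 0 becomes:
    y'' + 196 y = 0
General solution: y(x) = A sin(14x) + B cos(14x), where A and B are arbitrary constants fixed by the endpoint conditions.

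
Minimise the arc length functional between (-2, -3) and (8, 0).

Arc-length functional: J[y] = ∫ sqrt(1 + (y')^2) dx.
Lagrangian L = sqrt(1 + (y')^2) has no explicit y dependence, so ∂L/∂y = 0 and the Euler-Lagrange equation gives
    d/dx( y' / sqrt(1 + (y')^2) ) = 0  ⇒  y' / sqrt(1 + (y')^2) = const.
Hence y' is constant, so y(x) is affine.
Fitting the endpoints (-2, -3) and (8, 0):
    slope m = (0 − (-3)) / (8 − (-2)) = 3/10,
    intercept c = (-3) − m·(-2) = -12/5.
Extremal: y(x) = (3/10) x - 12/5.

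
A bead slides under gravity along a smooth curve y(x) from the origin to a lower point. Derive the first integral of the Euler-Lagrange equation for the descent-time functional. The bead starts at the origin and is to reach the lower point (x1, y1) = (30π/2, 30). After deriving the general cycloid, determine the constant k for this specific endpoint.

The Lagrangian L = sqrt((1 + y'^2) / y) has no explicit x dependence, so the Beltrami identity applies:
    L − y' ∂L/∂y' = C.
Compute ∂L/∂y' = y' / sqrt(y (1 + y'^2)).
Substitute:
    sqrt((1 + y'^2)/y) − y'·y' / sqrt(y (1 + y'^2))
    = (1 + y'^2) / sqrt(y (1 + y'^2)) − y'^2 / sqrt(y (1 + y'^2))
    = 1 / sqrt(y (1 + y'^2)) = C.
Squaring and rearranging gives the first integral
    y (1 + y'^2) = 1/C^2 =: k   (constant).
Solving this first-order ODE by the substitution
    y = (k/2)(1 − cos θ)
yields the cycloid parameterisation
    x(θ) = (k/2)(θ − sin θ),   y(θ) = (k/2)(1 − cos θ).
The constant k is fixed by the endpoint condition.
Now fit the given lower endpoint (x1, y1) = (30π/2, 30). At the bottom of the first arch (θ = π), the parametric equations give
    y(π) = (k/2)(1 − cos π) = k,
    x(π) = (k/2)(π − sin π) = kπ/2.
Matching y(π) = 30 gives k = 30, consistent with x(π) = 30π/2. Therefore the specific cycloid is
    x(θ) = (30/2)(θ − sin θ),   y(θ) = (30/2)(1 − cos θ).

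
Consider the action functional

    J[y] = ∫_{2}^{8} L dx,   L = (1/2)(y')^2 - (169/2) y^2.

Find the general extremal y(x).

The Lagrangian is L = (1/2)(y')^2 - (169/2) y^2.
∂L/∂y = -169y.
∂L/∂y' = y'.
The Euler-Lagrange equation d/dx(∂L/∂y') − ∂L/∂y = 0 becomes:
    y'' + 169 y = 0
General solution: y(x) = A sin(13x) + B cos(13x), where A and B are arbitrary constants fixed by the endpoint conditions.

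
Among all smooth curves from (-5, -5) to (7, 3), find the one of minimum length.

Arc-length functional: J[y] = ∫ sqrt(1 + (y')^2) dx.
Lagrangian L = sqrt(1 + (y')^2) has no explicit y dependence, so ∂L/∂y = 0 and the Euler-Lagrange equation gives
    d/dx( y' / sqrt(1 + (y')^2) ) = 0  ⇒  y' / sqrt(1 + (y')^2) = const.
Hence y' is constant, so y(x) is affine.
Fitting the endpoints (-5, -5) and (7, 3):
    slope m = (3 − (-5)) / (7 − (-5)) = 2/3,
    intercept c = (-5) − m·(-5) = -5/3.
Extremal: y(x) = (2/3) x - 5/3.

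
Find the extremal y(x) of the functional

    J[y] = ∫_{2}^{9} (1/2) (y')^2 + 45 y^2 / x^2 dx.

The Lagrangian is L = (1/2) (y')^2 + 45 y^2 / x^2.
Compute ∂L/∂y = 90y/x^2, ∂L/∂y' = y'.
The Euler-Lagrange equation d/dx(∂L/∂y') − ∂L/∂y = 0 reduces to
    y'' − 90/x^2 · y = 0  (x > 0).
Its general solution is
    y(x) = A x^10 + B x^(-9),
with A, B fixed by the endpoint conditions.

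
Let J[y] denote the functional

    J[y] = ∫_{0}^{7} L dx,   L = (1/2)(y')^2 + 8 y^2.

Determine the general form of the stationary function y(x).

The Lagrangian is L = (1/2)(y')^2 + 8 y^2.
∂L/∂y = 16y.
∂L/∂y' = y'.
The Euler-Lagrange equation d/dx(∂L/∂y') − ∂L/∂y = 0 becomes:
    y'' - 16 y = 0
General solution: y(x) = A e^(4x) + B e^(-4x), where A and B are arbitrary constants fixed by the endpoint conditions.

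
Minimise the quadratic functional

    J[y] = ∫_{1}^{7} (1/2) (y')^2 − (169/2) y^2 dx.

The Lagrangian is L = (1/2) (y')^2 − (169/2) y^2.
Compute ∂L/∂y = -169y, ∂L/∂y' = y'.
The Euler-Lagrange equation d/dx(∂L/∂y') − ∂L/∂y = 0 reduces to
    y'' + 169 y = 0.
Its general solution is
    y(x) = A sin(13x) + B cos(13x),
with A, B fixed by the endpoint conditions.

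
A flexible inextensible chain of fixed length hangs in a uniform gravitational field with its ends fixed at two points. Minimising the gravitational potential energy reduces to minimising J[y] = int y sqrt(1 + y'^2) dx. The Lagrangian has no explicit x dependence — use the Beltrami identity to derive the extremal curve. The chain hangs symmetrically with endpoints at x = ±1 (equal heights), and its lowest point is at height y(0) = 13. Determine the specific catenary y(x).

The Lagrangian L(y, y') = y sqrt(1 + y'^2) has no explicit x dependence, so the Beltrami identity applies:
    L − y' ∂L/∂y' = C.
Compute ∂L/∂y' = y · y' / sqrt(1 + y'^2). Then
    L − y' ∂L/∂y'
    = y sqrt(1 + y'^2) − y · y'^2 / sqrt(1 + y'^2)
    = y (1 + y'^2 − y'^2) / sqrt(1 + y'^2)
    = y / sqrt(1 + y'^2) = C.
Squaring gives y^2 = C^2 (1 + y'^2), i.e.
    y'^2 = y^2 / C^2 − 1.
Separating variables,
    dy / sqrt(y^2 − C^2) = dx / C,
and integrating gives arccosh(y / C) = (x − a)/C, so
    y(x) = C cosh((x − a)/C),
the catenary. The constants C and a are fixed by the two endpoint conditions (and, for the hanging-chain problem, the length constraint selects C).
Now fit the given data. The endpoints x = ±1 are symmetric at equal height, so the catenary is even about its minimum: a = 0 and y(x) = C cosh(x/C). The lowest point is y(0) = C cosh(0) = C, and we are told y(0) = 13, so C = 13. Therefore
    y(x) = 13 cosh(x/13),
and at the endpoints
    y(±1) = 13 cosh(1/13).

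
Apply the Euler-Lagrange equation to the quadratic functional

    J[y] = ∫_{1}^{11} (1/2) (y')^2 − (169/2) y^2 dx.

The Lagrangian is L = (1/2) (y')^2 − (169/2) y^2.
Compute ∂L/∂y = -169y, ∂L/∂y' = y'.
The Euler-Lagrange equation d/dx(∂L/∂y') − ∂L/∂y = 0 reduces to
    y'' + 169 y = 0.
Its general solution is
    y(x) = A sin(13x) + B cos(13x),
with A, B fixed by the endpoint conditions.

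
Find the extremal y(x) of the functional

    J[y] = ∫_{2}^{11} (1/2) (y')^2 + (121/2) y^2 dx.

The Lagrangian is L = (1/2) (y')^2 + (121/2) y^2.
Compute ∂L/∂y = 121y, ∂L/∂y' = y'.
The Euler-Lagrange equation d/dx(∂L/∂y') − ∂L/∂y = 0 reduces to
    y'' − 121 y = 0.
Its general solution is
    y(x) = A e^(11x) + B e^(−11x),
with A, B fixed by the endpoint conditions.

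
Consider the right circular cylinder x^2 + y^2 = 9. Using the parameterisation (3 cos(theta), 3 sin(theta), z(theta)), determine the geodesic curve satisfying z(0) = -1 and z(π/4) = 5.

Parameterise the cylinder of radius R = 3 as
    r(θ) = (3 cos θ, 3 sin θ, z(θ)).
The arc-length element is
    ds = sqrt(9 + (dz/dθ)^2) dθ,
so the Lagrangian is L = sqrt(9 + z'^2).
L depends on z' only, not on z or θ, so ∂L/∂z = 0 and
    ∂L/∂z' = z' / sqrt(9 + z'^2).
The Euler-Lagrange equation gives
    d/dθ( z' / sqrt(9 + z'^2) ) = 0,
so z' is constant. Integrating once:
    z(θ) = a θ + b,
a helix on the cylinder (a straight line when the cylinder is unrolled). The constants a, b are determined by the endpoint conditions.
With endpoint conditions z(0) = -1 and z(π/4) = 5: from z(0) = b we get b = -1, and a·π/4 + -1 = 5 gives a = 24/π, so
    z(θ) = (24/π) θ − 1.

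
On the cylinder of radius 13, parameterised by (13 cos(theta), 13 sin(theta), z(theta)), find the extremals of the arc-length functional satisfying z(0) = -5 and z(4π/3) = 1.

Parameterise the cylinder of radius R = 13 as
    r(θ) = (13 cos θ, 13 sin θ, z(θ)).
The arc-length element is
    ds = sqrt(169 + (dz/dθ)^2) dθ,
so the Lagrangian is L = sqrt(169 + z'^2).
L depends on z' only, not on z or θ, so ∂L/∂z = 0 and
    ∂L/∂z' = z' / sqrt(169 + z'^2).
The Euler-Lagrange equation gives
    d/dθ( z' / sqrt(169 + z'^2) ) = 0,
so z' is constant. Integrating once:
    z(θ) = a θ + b,
a helix on the cylinder (a straight line when the cylinder is unrolled). The constants a, b are determined by the endpoint conditions.
With endpoint conditions z(0) = -5 and z(4π/3) = 1: from z(0) = b we get b = -5, and a·4π/3 + -5 = 1 gives a = 9/(2π), so
    z(θ) = (9/(2π)) θ − 5.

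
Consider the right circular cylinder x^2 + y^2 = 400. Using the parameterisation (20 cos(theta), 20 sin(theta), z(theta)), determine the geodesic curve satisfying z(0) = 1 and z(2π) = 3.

Parameterise the cylinder of radius R = 20 as
    r(θ) = (20 cos θ, 20 sin θ, z(θ)).
The arc-length element is
    ds = sqrt(400 + (dz/dθ)^2) dθ,
so the Lagrangian is L = sqrt(400 + z'^2).
L depends on z' only, not on z or θ, so ∂L/∂z = 0 and
    ∂L/∂z' = z' / sqrt(400 + z'^2).
The Euler-Lagrange equation gives
    d/dθ( z' / sqrt(400 + z'^2) ) = 0,
so z' is constant. Integrating once:
    z(θ) = a θ + b,
a helix on the cylinder (a straight line when the cylinder is unrolled). The constants a, b are determined by the endpoint conditions.
With endpoint conditions z(0) = 1 and z(2π) = 3: from z(0) = b we get b = 1, and a·2π + 1 = 3 gives a = 1/π, so
    z(θ) = (1/π) θ + 1.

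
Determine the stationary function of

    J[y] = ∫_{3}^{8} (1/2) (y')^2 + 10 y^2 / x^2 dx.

The Lagrangian is L = (1/2) (y')^2 + 10 y^2 / x^2.
Compute ∂L/∂y = 20y/x^2, ∂L/∂y' = y'.
The Euler-Lagrange equation d/dx(∂L/∂y') − ∂L/∂y = 0 reduces to
    y'' − 20/x^2 · y = 0  (x > 0).
Its general solution is
    y(x) = A x^5 + B x^(-4),
with A, B fixed by the endpoint conditions.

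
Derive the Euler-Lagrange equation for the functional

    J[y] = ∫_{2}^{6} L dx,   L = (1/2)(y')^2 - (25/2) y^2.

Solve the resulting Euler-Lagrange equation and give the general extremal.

The Lagrangian is L = (1/2)(y')^2 - (25/2) y^2.
∂L/∂y = -25y.
∂L/∂y' = y'.
The Euler-Lagrange equation d/dx(∂L/∂y') − ∂L/∂y = 0 becomes:
    y'' + 25 y = 0
General solution: y(x) = A sin(5x) + B cos(5x), where A and B are arbitrary constants fixed by the endpoint conditions.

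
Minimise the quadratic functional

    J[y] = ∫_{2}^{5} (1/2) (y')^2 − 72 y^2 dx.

The Lagrangian is L = (1/2) (y')^2 − 72 y^2.
Compute ∂L/∂y = -144y, ∂L/∂y' = y'.
The Euler-Lagrange equation d/dx(∂L/∂y') − ∂L/∂y = 0 reduces to
    y'' + 144 y = 0.
Its general solution is
    y(x) = A sin(12x) + B cos(12x),
with A, B fixed by the endpoint conditions.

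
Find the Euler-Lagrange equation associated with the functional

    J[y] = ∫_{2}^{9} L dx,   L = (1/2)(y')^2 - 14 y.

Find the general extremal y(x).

The Lagrangian is L = (1/2)(y')^2 - 14 y.
∂L/∂y = -14.
∂L/∂y' = y'.
The Euler-Lagrange equation d/dx(∂L/∂y') − ∂L/∂y = 0 becomes:
    y'' + 14 = 0
General solution: y(x) = -7 x^2 + A x + B, where A and B are arbitrary constants fixed by the endpoint conditions.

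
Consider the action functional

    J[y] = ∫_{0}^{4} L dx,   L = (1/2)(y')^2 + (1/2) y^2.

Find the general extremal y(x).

The Lagrangian is L = (1/2)(y')^2 + (1/2) y^2.
∂L/∂y = y.
∂L/∂y' = y'.
The Euler-Lagrange equation d/dx(∂L/∂y') − ∂L/∂y = 0 becomes:
    y'' - y = 0
General solution: y(x) = A e^x + B e^(-x), where A and B are arbitrary constants fixed by the endpoint conditions.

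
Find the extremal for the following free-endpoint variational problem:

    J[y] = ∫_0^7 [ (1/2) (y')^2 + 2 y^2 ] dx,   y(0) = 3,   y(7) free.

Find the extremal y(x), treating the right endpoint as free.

The Lagrangian L = (1/2) (y')^2 + 2 y^2 gives
    ∂L/∂y = 4 y,   ∂L/∂y' = y'.
Euler-Lagrange: y'' − 4 y = 0.
With k = 2, the general solution is
    y(x) = A cosh(2 x) + B sinh(2 x).
Fixed left endpoint y(0) = 3 ⇒ A = 3.
The right endpoint x = 7 is free, so the natural (transversality) condition is ∂L/∂y' |_{x=7} = 0, i.e. y'(7) = 0.
Compute y'(x) = A k sinh(k x) + B k cosh(k x), so
    y'(7) = A k sinh(k·7) + B k cosh(k·7) = 0
    ⇒ B = −A tanh(k·7) = − 3 tanh(2·7).
Therefore the extremal is
    y(x) = 3 cosh(2 x) − 3 tanh(2·7) sinh(2 x).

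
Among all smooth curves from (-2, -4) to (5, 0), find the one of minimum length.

Arc-length functional: J[y] = ∫ sqrt(1 + (y')^2) dx.
Lagrangian L = sqrt(1 + (y')^2) has no explicit y dependence, so ∂L/∂y = 0 and the Euler-Lagrange equation gives
    d/dx( y' / sqrt(1 + (y')^2) ) = 0  ⇒  y' / sqrt(1 + (y')^2) = const.
Hence y' is constant, so y(x) is affine.
Fitting the endpoints (-2, -4) and (5, 0):
    slope m = (0 − (-4)) / (5 − (-2)) = 4/7,
    intercept c = (-4) − m·(-2) = -20/7.
Extremal: y(x) = (4/7) x - 20/7.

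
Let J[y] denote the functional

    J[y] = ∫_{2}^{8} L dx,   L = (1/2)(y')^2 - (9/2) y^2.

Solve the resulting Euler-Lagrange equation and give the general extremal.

The Lagrangian is L = (1/2)(y')^2 - (9/2) y^2.
∂L/∂y = -9y.
∂L/∂y' = y'.
The Euler-Lagrange equation d/dx(∂L/∂y') − ∂L/∂y = 0 becomes:
    y'' + 9 y = 0
General solution: y(x) = A sin(3x) + B cos(3x), where A and B are arbitrary constants fixed by the endpoint conditions.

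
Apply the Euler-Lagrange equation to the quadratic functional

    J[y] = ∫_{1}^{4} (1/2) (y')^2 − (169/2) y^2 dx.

The Lagrangian is L = (1/2) (y')^2 − (169/2) y^2.
Compute ∂L/∂y = -169y, ∂L/∂y' = y'.
The Euler-Lagrange equation d/dx(∂L/∂y') − ∂L/∂y = 0 reduces to
    y'' + 169 y = 0.
Its general solution is
    y(x) = A sin(13x) + B cos(13x),
with A, B fixed by the endpoint conditions.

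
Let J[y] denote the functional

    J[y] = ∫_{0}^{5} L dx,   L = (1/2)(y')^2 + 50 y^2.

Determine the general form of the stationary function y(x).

The Lagrangian is L = (1/2)(y')^2 + 50 y^2.
∂L/∂y = 100y.
∂L/∂y' = y'.
The Euler-Lagrange equation d/dx(∂L/∂y') − ∂L/∂y = 0 becomes:
    y'' - 100 y = 0
General solution: y(x) = A e^(10x) + B e^(-10x), where A and B are arbitrary constants fixed by the endpoint conditions.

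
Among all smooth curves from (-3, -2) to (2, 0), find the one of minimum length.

Arc-length functional: J[y] = ∫ sqrt(1 + (y')^2) dx.
Lagrangian L = sqrt(1 + (y')^2) has no explicit y dependence, so ∂L/∂y = 0 and the Euler-Lagrange equation gives
    d/dx( y' / sqrt(1 + (y')^2) ) = 0  ⇒  y' / sqrt(1 + (y')^2) = const.
Hence y' is constant, so y(x) is affine.
Fitting the endpoints (-3, -2) and (2, 0):
    slope m = (0 − (-2)) / (2 − (-3)) = 2/5,
    intercept c = (-2) − m·(-3) = -4/5.
Extremal: y(x) = (2/5) x - 4/5.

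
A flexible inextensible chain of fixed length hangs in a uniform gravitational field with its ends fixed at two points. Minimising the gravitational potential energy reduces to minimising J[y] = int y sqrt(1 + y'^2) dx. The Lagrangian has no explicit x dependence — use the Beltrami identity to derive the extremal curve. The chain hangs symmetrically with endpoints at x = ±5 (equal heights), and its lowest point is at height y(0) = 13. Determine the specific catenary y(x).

The Lagrangian L(y, y') = y sqrt(1 + y'^2) has no explicit x dependence, so the Beltrami identity applies:
    L − y' ∂L/∂y' = C.
Compute ∂L/∂y' = y · y' / sqrt(1 + y'^2). Then
    L − y' ∂L/∂y'
    = y sqrt(1 + y'^2) − y · y'^2 / sqrt(1 + y'^2)
    = y (1 + y'^2 − y'^2) / sqrt(1 + y'^2)
    = y / sqrt(1 + y'^2) = C.
Squaring gives y^2 = C^2 (1 + y'^2), i.e.
    y'^2 = y^2 / C^2 − 1.
Separating variables,
    dy / sqrt(y^2 − C^2) = dx / C,
and integrating gives arccosh(y / C) = (x − a)/C, so
    y(x) = C cosh((x − a)/C),
the catenary. The constants C and a are fixed by the two endpoint conditions (and, for the hanging-chain problem, the length constraint selects C).
Now fit the given data. The endpoints x = ±5 are symmetric at equal height, so the catenary is even about its minimum: a = 0 and y(x) = C cosh(x/C). The lowest point is y(0) = C cosh(0) = C, and we are told y(0) = 13, so C = 13. Therefore
    y(x) = 13 cosh(x/13),
and at the endpoints
    y(±5) = 13 cosh(5/13).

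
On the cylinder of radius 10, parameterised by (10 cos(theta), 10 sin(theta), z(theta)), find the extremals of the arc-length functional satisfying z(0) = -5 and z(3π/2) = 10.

Parameterise the cylinder of radius R = 10 as
    r(θ) = (10 cos θ, 10 sin θ, z(θ)).
The arc-length element is
    ds = sqrt(100 + (dz/dθ)^2) dθ,
so the Lagrangian is L = sqrt(100 + z'^2).
L depends on z' only, not on z or θ, so ∂L/∂z = 0 and
    ∂L/∂z' = z' / sqrt(100 + z'^2).
The Euler-Lagrange equation gives
    d/dθ( z' / sqrt(100 + z'^2) ) = 0,
so z' is constant. Integrating once:
    z(θ) = a θ + b,
a helix on the cylinder (a straight line when the cylinder is unrolled). The constants a, b are determined by the endpoint conditions.
With endpoint conditions z(0) = -5 and z(3π/2) = 10: from z(0) = b we get b = -5, and a·3π/2 + -5 = 10 gives a = 10/π, so
    z(θ) = (10/π) θ − 5.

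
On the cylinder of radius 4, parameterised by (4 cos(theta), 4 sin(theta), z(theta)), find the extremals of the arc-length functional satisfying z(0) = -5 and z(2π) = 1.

Parameterise the cylinder of radius R = 4 as
    r(θ) = (4 cos θ, 4 sin θ, z(θ)).
The arc-length element is
    ds = sqrt(16 + (dz/dθ)^2) dθ,
so the Lagrangian is L = sqrt(16 + z'^2).
L depends on z' only, not on z or θ, so ∂L/∂z = 0 and
    ∂L/∂z' = z' / sqrt(16 + z'^2).
The Euler-Lagrange equation gives
    d/dθ( z' / sqrt(16 + z'^2) ) = 0,
so z' is constant. Integrating once:
    z(θ) = a θ + b,
a helix on the cylinder (a straight line when the cylinder is unrolled). The constants a, b are determined by the endpoint conditions.
With endpoint conditions z(0) = -5 and z(2π) = 1: from z(0) = b we get b = -5, and a·2π + -5 = 1 gives a = 3/π, so
    z(θ) = (3/π) θ − 5.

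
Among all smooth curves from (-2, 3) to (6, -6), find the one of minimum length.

Arc-length functional: J[y] = ∫ sqrt(1 + (y')^2) dx.
Lagrangian L = sqrt(1 + (y')^2) has no explicit y dependence, so ∂L/∂y = 0 and the Euler-Lagrange equation gives
    d/dx( y' / sqrt(1 + (y')^2) ) = 0  ⇒  y' / sqrt(1 + (y')^2) = const.
Hence y' is constant, so y(x) is affine.
Fitting the endpoints (-2, 3) and (6, -6):
    slope m = ((-6) − 3) / (6 − (-2)) = -9/8,
    intercept c = 3 − m·(-2) = 3/4.
Extremal: y(x) = (-9/8) x + 3/4.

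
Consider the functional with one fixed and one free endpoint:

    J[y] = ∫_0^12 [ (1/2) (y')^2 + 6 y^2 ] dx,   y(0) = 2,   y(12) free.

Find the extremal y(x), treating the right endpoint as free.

The Lagrangian L = (1/2) (y')^2 + 6 y^2 gives
    ∂L/∂y = 12 y,   ∂L/∂y' = y'.
Euler-Lagrange: y'' − 12 y = 0.
With k = sqrt(12), the general solution is
    y(x) = A cosh(sqrt(12) x) + B sinh(sqrt(12) x).
Fixed left endpoint y(0) = 2 ⇒ A = 2.
The right endpoint x = 12 is free, so the natural (transversality) condition is ∂L/∂y' |_{x=12} = 0, i.e. y'(12) = 0.
Compute y'(x) = A k sinh(k x) + B k cosh(k x), so
    y'(12) = A k sinh(k·12) + B k cosh(k·12) = 0
    ⇒ B = −A tanh(k·12) = − 2 tanh(sqrt(12)·12).
Therefore the extremal is
    y(x) = 2 cosh(sqrt(12) x) − 2 tanh(sqrt(12)·12) sinh(sqrt(12) x).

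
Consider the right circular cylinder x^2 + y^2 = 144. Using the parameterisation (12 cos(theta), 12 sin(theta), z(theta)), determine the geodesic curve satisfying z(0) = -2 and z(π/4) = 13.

Parameterise the cylinder of radius R = 12 as
    r(θ) = (12 cos θ, 12 sin θ, z(θ)).
The arc-length element is
    ds = sqrt(144 + (dz/dθ)^2) dθ,
so the Lagrangian is L = sqrt(144 + z'^2).
L depends on z' only, not on z or θ, so ∂L/∂z = 0 and
    ∂L/∂z' = z' / sqrt(144 + z'^2).
The Euler-Lagrange equation gives
    d/dθ( z' / sqrt(144 + z'^2) ) = 0,
so z' is constant. Integrating once:
    z(θ) = a θ + b,
a helix on the cylinder (a straight line when the cylinder is unrolled). The constants a, b are determined by the endpoint conditions.
With endpoint conditions z(0) = -2 and z(π/4) = 13: from z(0) = b we get b = -2, and a·π/4 + -2 = 13 gives a = 60/π, so
    z(θ) = (60/π) θ − 2.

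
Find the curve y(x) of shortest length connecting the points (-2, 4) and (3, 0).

Arc-length functional: J[y] = ∫ sqrt(1 + (y')^2) dx.
Lagrangian L = sqrt(1 + (y')^2) has no explicit y dependence, so ∂L/∂y = 0 and the Euler-Lagrange equation gives
    d/dx( y' / sqrt(1 + (y')^2) ) = 0  ⇒  y' / sqrt(1 + (y')^2) = const.
Hence y' is constant, so y(x) is affine.
Fitting the endpoints (-2, 4) and (3, 0):
    slope m = (0 − 4) / (3 − (-2)) = -4/5,
    intercept c = 4 − m·(-2) = 12/5.
Extremal: y(x) = (-4/5) x + 12/5.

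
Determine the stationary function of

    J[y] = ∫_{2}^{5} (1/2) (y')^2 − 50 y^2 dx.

The Lagrangian is L = (1/2) (y')^2 − 50 y^2.
Compute ∂L/∂y = -100y, ∂L/∂y' = y'.
The Euler-Lagrange equation d/dx(∂L/∂y') − ∂L/∂y = 0 reduces to
    y'' + 100 y = 0.
Its general solution is
    y(x) = A sin(10x) + B cos(10x),
with A, B fixed by the endpoint conditions.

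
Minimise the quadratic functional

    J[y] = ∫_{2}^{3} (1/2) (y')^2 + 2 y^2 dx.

The Lagrangian is L = (1/2) (y')^2 + 2 y^2.
Compute ∂L/∂y = 4y, ∂L/∂y' = y'.
The Euler-Lagrange equation d/dx(∂L/∂y') − ∂L/∂y = 0 reduces to
    y'' − 4 y = 0.
Its general solution is
    y(x) = A e^(2x) + B e^(−2x),
with A, B fixed by the endpoint conditions.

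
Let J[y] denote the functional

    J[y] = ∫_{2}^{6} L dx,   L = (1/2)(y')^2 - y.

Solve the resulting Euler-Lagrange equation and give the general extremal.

The Lagrangian is L = (1/2)(y')^2 - y.
∂L/∂y = -1.
∂L/∂y' = y'.
The Euler-Lagrange equation d/dx(∂L/∂y') − ∂L/∂y = 0 becomes:
    y'' + 1 = 0
General solution: y(x) = -x^2/2 + A x + B, where A and B are arbitrary constants fixed by the endpoint conditions.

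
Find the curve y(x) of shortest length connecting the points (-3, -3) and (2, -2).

Arc-length functional: J[y] = ∫ sqrt(1 + (y')^2) dx.
Lagrangian L = sqrt(1 + (y')^2) has no explicit y dependence, so ∂L/∂y = 0 and the Euler-Lagrange equation gives
    d/dx( y' / sqrt(1 + (y')^2) ) = 0  ⇒  y' / sqrt(1 + (y')^2) = const.
Hence y' is constant, so y(x) is affine.
Fitting the endpoints (-3, -3) and (2, -2):
    slope m = ((-2) − (-3)) / (2 − (-3)) = 1/5,
    intercept c = (-3) − m·(-3) = -12/5.
Extremal: y(x) = (1/5) x - 12/5.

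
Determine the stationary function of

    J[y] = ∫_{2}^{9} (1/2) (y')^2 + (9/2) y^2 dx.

The Lagrangian is L = (1/2) (y')^2 + (9/2) y^2.
Compute ∂L/∂y = 9y, ∂L/∂y' = y'.
The Euler-Lagrange equation d/dx(∂L/∂y') − ∂L/∂y = 0 reduces to
    y'' − 9 y = 0.
Its general solution is
    y(x) = A e^(3x) + B e^(−3x),
with A, B fixed by the endpoint conditions.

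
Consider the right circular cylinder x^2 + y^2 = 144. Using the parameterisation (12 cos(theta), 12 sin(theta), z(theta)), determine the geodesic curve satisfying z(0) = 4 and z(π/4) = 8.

Parameterise the cylinder of radius R = 12 as
    r(θ) = (12 cos θ, 12 sin θ, z(θ)).
The arc-length element is
    ds = sqrt(144 + (dz/dθ)^2) dθ,
so the Lagrangian is L = sqrt(144 + z'^2).
L depends on z' only, not on z or θ, so ∂L/∂z = 0 and
    ∂L/∂z' = z' / sqrt(144 + z'^2).
The Euler-Lagrange equation gives
    d/dθ( z' / sqrt(144 + z'^2) ) = 0,
so z' is constant. Integrating once:
    z(θ) = a θ + b,
a helix on the cylinder (a straight line when the cylinder is unrolled). The constants a, b are determined by the endpoint conditions.
With endpoint conditions z(0) = 4 and z(π/4) = 8: from z(0) = b we get b = 4, and a·π/4 + 4 = 8 gives a = 16/π, so
    z(θ) = (16/π) θ + 4.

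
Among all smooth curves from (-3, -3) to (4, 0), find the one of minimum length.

Arc-length functional: J[y] = ∫ sqrt(1 + (y')^2) dx.
Lagrangian L = sqrt(1 + (y')^2) has no explicit y dependence, so ∂L/∂y = 0 and the Euler-Lagrange equation gives
    d/dx( y' / sqrt(1 + (y')^2) ) = 0  ⇒  y' / sqrt(1 + (y')^2) = const.
Hence y' is constant, so y(x) is affine.
Fitting the endpoints (-3, -3) and (4, 0):
    slope m = (0 − (-3)) / (4 − (-3)) = 3/7,
    intercept c = (-3) − m·(-3) = -12/7.
Extremal: y(x) = (3/7) x - 12/7.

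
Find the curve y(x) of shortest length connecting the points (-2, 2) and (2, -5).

Arc-length functional: J[y] = ∫ sqrt(1 + (y')^2) dx.
Lagrangian L = sqrt(1 + (y')^2) has no explicit y dependence, so ∂L/∂y = 0 and the Euler-Lagrange equation gives
    d/dx( y' / sqrt(1 + (y')^2) ) = 0  ⇒  y' / sqrt(1 + (y')^2) = const.
Hence y' is constant, so y(x) is affine.
Fitting the endpoints (-2, 2) and (2, -5):
    slope m = ((-5) − 2) / (2 − (-2)) = -7/4,
    intercept c = 2 − m·(-2) = -3/2.
Extremal: y(x) = (-7/4) x - 3/2.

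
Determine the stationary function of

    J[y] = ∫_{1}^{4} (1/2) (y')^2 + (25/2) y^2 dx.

The Lagrangian is L = (1/2) (y')^2 + (25/2) y^2.
Compute ∂L/∂y = 25y, ∂L/∂y' = y'.
The Euler-Lagrange equation d/dx(∂L/∂y') − ∂L/∂y = 0 reduces to
    y'' − 25 y = 0.
Its general solution is
    y(x) = A e^(5x) + B e^(−5x),
with A, B fixed by the endpoint conditions.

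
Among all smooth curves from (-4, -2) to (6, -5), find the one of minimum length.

Arc-length functional: J[y] = ∫ sqrt(1 + (y')^2) dx.
Lagrangian L = sqrt(1 + (y')^2) has no explicit y dependence, so ∂L/∂y = 0 and the Euler-Lagrange equation gives
    d/dx( y' / sqrt(1 + (y')^2) ) = 0  ⇒  y' / sqrt(1 + (y')^2) = const.
Hence y' is constant, so y(x) is affine.
Fitting the endpoints (-4, -2) and (6, -5):
    slope m = ((-5) − (-2)) / (6 − (-4)) = -3/10,
    intercept c = (-2) − m·(-4) = -16/5.
Extremal: y(x) = (-3/10) x - 16/5.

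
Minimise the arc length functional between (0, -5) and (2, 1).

Arc-length functional: J[y] = ∫ sqrt(1 + (y')^2) dx.
Lagrangian L = sqrt(1 + (y')^2) has no explicit y dependence, so ∂L/∂y = 0 and the Euler-Lagrange equation gives
    d/dx( y' / sqrt(1 + (y')^2) ) = 0  ⇒  y' / sqrt(1 + (y')^2) = const.
Hence y' is constant, so y(x) is affine.
Fitting the endpoints (0, -5) and (2, 1):
    slope m = (1 − (-5)) / (2 − 0) = 3,
    intercept c = (-5) − m·0 = -5.
Extremal: y(x) = 3 x - 5.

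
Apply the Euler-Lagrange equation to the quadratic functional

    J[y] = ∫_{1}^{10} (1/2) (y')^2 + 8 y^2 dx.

The Lagrangian is L = (1/2) (y')^2 + 8 y^2.
Compute ∂L/∂y = 16y, ∂L/∂y' = y'.
The Euler-Lagrange equation d/dx(∂L/∂y') − ∂L/∂y = 0 reduces to
    y'' − 16 y = 0.
Its general solution is
    y(x) = A e^(4x) + B e^(−4x),
with A, B fixed by the endpoint conditions.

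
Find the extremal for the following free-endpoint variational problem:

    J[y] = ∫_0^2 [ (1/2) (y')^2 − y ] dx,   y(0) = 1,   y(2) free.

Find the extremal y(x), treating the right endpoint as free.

The Lagrangian L = (1/2) (y')^2 − y gives
    ∂L/∂y = −1,   ∂L/∂y' = y'.
Euler-Lagrange: d/dx(y') − (−1) = 0, i.e. y'' + 1 = 0, so
    y(x) = −(1/2) x^2 + C1 x + C2.
Fixed left endpoint y(0) = 1 ⇒ C2 = 1.
The right endpoint x = 2 is free, so the natural (transversality) condition is ∂L/∂y' |_{x=2} = 0, i.e. y'(2) = 0.
Compute y'(x) = −1 x + C1, so y'(2) = −2 + C1 = 0 ⇒ C1 = 2.
Therefore the extremal is
    y(x) = −x^2/2 + 2 x + 1.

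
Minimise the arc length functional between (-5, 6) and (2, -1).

Arc-length functional: J[y] = ∫ sqrt(1 + (y')^2) dx.
Lagrangian L = sqrt(1 + (y')^2) has no explicit y dependence, so ∂L/∂y = 0 and the Euler-Lagrange equation gives
    d/dx( y' / sqrt(1 + (y')^2) ) = 0  ⇒  y' / sqrt(1 + (y')^2) = const.
Hence y' is constant, so y(x) is affine.
Fitting the endpoints (-5, 6) and (2, -1):
    slope m = ((-1) − 6) / (2 − (-5)) = -1,
    intercept c = 6 − m·(-5) = 1.
Extremal: y(x) = -x + 1.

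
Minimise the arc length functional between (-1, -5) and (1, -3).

Arc-length functional: J[y] = ∫ sqrt(1 + (y')^2) dx.
Lagrangian L = sqrt(1 + (y')^2) has no explicit y dependence, so ∂L/∂y = 0 and the Euler-Lagrange equation gives
    d/dx( y' / sqrt(1 + (y')^2) ) = 0  ⇒  y' / sqrt(1 + (y')^2) = const.
Hence y' is constant, so y(x) is affine.
Fitting the endpoints (-1, -5) and (1, -3):
    slope m = ((-3) − (-5)) / (1 − (-1)) = 1,
    intercept c = (-5) − m·(-1) = -4.
Extremal: y(x) = x - 4.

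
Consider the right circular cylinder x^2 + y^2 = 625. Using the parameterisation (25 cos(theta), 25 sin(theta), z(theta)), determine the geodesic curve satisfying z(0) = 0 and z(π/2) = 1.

Parameterise the cylinder of radius R = 25 as
    r(θ) = (25 cos θ, 25 sin θ, z(θ)).
The arc-length element is
    ds = sqrt(625 + (dz/dθ)^2) dθ,
so the Lagrangian is L = sqrt(625 + z'^2).
L depends on z' only, not on z or θ, so ∂L/∂z = 0 and
    ∂L/∂z' = z' / sqrt(625 + z'^2).
The Euler-Lagrange equation gives
    d/dθ( z' / sqrt(625 + z'^2) ) = 0,
so z' is constant. Integrating once:
    z(θ) = a θ + b,
a helix on the cylinder (a straight line when the cylinder is unrolled). The constants a, b are determined by the endpoint conditions.
With endpoint conditions z(0) = 0 and z(π/2) = 1: from z(0) = b we get b = 0, and a·π/2 + 0 = 1 gives a = 2/π, so
    z(θ) = (2/π) θ.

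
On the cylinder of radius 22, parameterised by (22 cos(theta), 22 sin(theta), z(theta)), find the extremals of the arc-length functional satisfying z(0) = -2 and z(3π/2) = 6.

Parameterise the cylinder of radius R = 22 as
    r(θ) = (22 cos θ, 22 sin θ, z(θ)).
The arc-length element is
    ds = sqrt(484 + (dz/dθ)^2) dθ,
so the Lagrangian is L = sqrt(484 + z'^2).
L depends on z' only, not on z or θ, so ∂L/∂z = 0 and
    ∂L/∂z' = z' / sqrt(484 + z'^2).
The Euler-Lagrange equation gives
    d/dθ( z' / sqrt(484 + z'^2) ) = 0,
so z' is constant. Integrating once:
    z(θ) = a θ + b,
a helix on the cylinder (a straight line when the cylinder is unrolled). The constants a, b are determined by the endpoint conditions.
With endpoint conditions z(0) = -2 and z(3π/2) = 6: from z(0) = b we get b = -2, and a·3π/2 + -2 = 6 gives a = 16/(3π), so
    z(θ) = (16/(3π)) θ − 2.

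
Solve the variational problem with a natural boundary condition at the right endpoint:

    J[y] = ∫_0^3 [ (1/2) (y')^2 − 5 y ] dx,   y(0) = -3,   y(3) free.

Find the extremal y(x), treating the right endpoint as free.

The Lagrangian L = (1/2) (y')^2 − 5 y gives
    ∂L/∂y = −5,   ∂L/∂y' = y'.
Euler-Lagrange: d/dx(y') − (−5) = 0, i.e. y'' + 5 = 0, so
    y(x) = −(5/2) x^2 + C1 x + C2.
Fixed left endpoint y(0) = -3 ⇒ C2 = -3.
The right endpoint x = 3 is free, so the natural (transversality) condition is ∂L/∂y' |_{x=3} = 0, i.e. y'(3) = 0.
Compute y'(x) = −5 x + C1, so y'(3) = −15 + C1 = 0 ⇒ C1 = 15.
Therefore the extremal is
    y(x) = −(5/2) x^2 + 15 x − 3.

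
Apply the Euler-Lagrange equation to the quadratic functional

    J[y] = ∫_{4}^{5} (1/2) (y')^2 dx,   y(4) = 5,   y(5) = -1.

The Lagrangian is L = (1/2) (y')^2.
Compute ∂L/∂y = 0, ∂L/∂y' = y'.
The Euler-Lagrange equation d/dx(∂L/∂y') − ∂L/∂y = 0 reduces to
    y'' = 0.
Its general solution is
    y(x) = A x + B,
with A, B fixed by the endpoint conditions.
Applying the endpoint conditions y(4) = 5 and y(5) = -1: solve A·4 + B = 5 and A·5 + B = -1. Subtracting gives A(5 − 4) = -1 − 5, so A = -6, and B = 5 − A·4 = 29. Therefore
    y(x) = -6 x + 29.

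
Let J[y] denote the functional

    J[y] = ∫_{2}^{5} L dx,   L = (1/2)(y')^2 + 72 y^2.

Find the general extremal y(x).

The Lagrangian is L = (1/2)(y')^2 + 72 y^2.
∂L/∂y = 144y.
∂L/∂y' = y'.
The Euler-Lagrange equation d/dx(∂L/∂y') − ∂L/∂y = 0 becomes:
    y'' - 144 y = 0
General solution: y(x) = A e^(12x) + B e^(-12x), where A and B are arbitrary constants fixed by the endpoint conditions.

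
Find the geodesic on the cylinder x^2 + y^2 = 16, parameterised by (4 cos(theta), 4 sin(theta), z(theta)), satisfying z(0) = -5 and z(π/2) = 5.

Parameterise the cylinder of radius R = 4 as
    r(θ) = (4 cos θ, 4 sin θ, z(θ)).
The arc-length element is
    ds = sqrt(16 + (dz/dθ)^2) dθ,
so the Lagrangian is L = sqrt(16 + z'^2).
L depends on z' only, not on z or θ, so ∂L/∂z = 0 and
    ∂L/∂z' = z' / sqrt(16 + z'^2).
The Euler-Lagrange equation gives
    d/dθ( z' / sqrt(16 + z'^2) ) = 0,
so z' is constant. Integrating once:
    z(θ) = a θ + b,
a helix on the cylinder (a straight line when the cylinder is unrolled). The constants a, b are determined by the endpoint conditions.
With endpoint conditions z(0) = -5 and z(π/2) = 5: from z(0) = b we get b = -5, and a·π/2 + -5 = 5 gives a = 20/π, so
    z(θ) = (20/π) θ − 5.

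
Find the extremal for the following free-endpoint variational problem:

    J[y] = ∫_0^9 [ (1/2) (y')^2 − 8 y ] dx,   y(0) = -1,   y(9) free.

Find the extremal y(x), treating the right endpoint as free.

The Lagrangian L = (1/2) (y')^2 − 8 y gives
    ∂L/∂y = −8,   ∂L/∂y' = y'.
Euler-Lagrange: d/dx(y') − (−8) = 0, i.e. y'' + 8 = 0, so
    y(x) = −(8/2) x^2 + C1 x + C2.
Fixed left endpoint y(0) = -1 ⇒ C2 = -1.
The right endpoint x = 9 is free, so the natural (transversality) condition is ∂L/∂y' |_{x=9} = 0, i.e. y'(9) = 0.
Compute y'(x) = −8 x + C1, so y'(9) = −72 + C1 = 0 ⇒ C1 = 72.
Therefore the extremal is
    y(x) = −4 x^2 + 72 x − 1.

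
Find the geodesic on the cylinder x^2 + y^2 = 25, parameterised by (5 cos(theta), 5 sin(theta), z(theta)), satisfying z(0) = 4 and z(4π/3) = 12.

Parameterise the cylinder of radius R = 5 as
    r(θ) = (5 cos θ, 5 sin θ, z(θ)).
The arc-length element is
    ds = sqrt(25 + (dz/dθ)^2) dθ,
so the Lagrangian is L = sqrt(25 + z'^2).
L depends on z' only, not on z or θ, so ∂L/∂z = 0 and
    ∂L/∂z' = z' / sqrt(25 + z'^2).
The Euler-Lagrange equation gives
    d/dθ( z' / sqrt(25 + z'^2) ) = 0,
so z' is constant. Integrating once:
    z(θ) = a θ + b,
a helix on the cylinder (a straight line when the cylinder is unrolled). The constants a, b are determined by the endpoint conditions.
With endpoint conditions z(0) = 4 and z(4π/3) = 12: from z(0) = b we get b = 4, and a·4π/3 + 4 = 12 gives a = 6/π, so
    z(θ) = (6/π) θ + 4.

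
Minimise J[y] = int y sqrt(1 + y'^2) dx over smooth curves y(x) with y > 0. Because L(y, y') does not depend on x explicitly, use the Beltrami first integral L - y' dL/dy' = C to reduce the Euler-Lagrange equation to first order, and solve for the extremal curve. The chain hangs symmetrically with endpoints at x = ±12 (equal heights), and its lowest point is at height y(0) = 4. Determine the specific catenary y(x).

The Lagrangian L(y, y') = y sqrt(1 + y'^2) has no explicit x dependence, so the Beltrami identity applies:
    L − y' ∂L/∂y' = C.
Compute ∂L/∂y' = y · y' / sqrt(1 + y'^2). Then
    L − y' ∂L/∂y'
    = y sqrt(1 + y'^2) − y · y'^2 / sqrt(1 + y'^2)
    = y (1 + y'^2 − y'^2) / sqrt(1 + y'^2)
    = y / sqrt(1 + y'^2) = C.
Squaring gives y^2 = C^2 (1 + y'^2), i.e.
    y'^2 = y^2 / C^2 − 1.
Separating variables,
    dy / sqrt(y^2 − C^2) = dx / C,
and integrating gives arccosh(y / C) = (x − a)/C, so
    y(x) = C cosh((x − a)/C),
the catenary. The constants C and a are fixed by the two endpoint conditions (and, for the hanging-chain problem, the length constraint selects C).
Now fit the given data. The endpoints x = ±12 are symmetric at equal height, so the catenary is even about its minimum: a = 0 and y(x) = C cosh(x/C). The lowest point is y(0) = C cosh(0) = C, and we are told y(0) = 4, so C = 4. Therefore
    y(x) = 4 cosh(x/4),
and at the endpoints
    y(±12) = 4 cosh(12/4).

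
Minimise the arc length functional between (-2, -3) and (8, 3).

Arc-length functional: J[y] = ∫ sqrt(1 + (y')^2) dx.
Lagrangian L = sqrt(1 + (y')^2) has no explicit y dependence, so ∂L/∂y = 0 and the Euler-Lagrange equation gives
    d/dx( y' / sqrt(1 + (y')^2) ) = 0  ⇒  y' / sqrt(1 + (y')^2) = const.
Hence y' is constant, so y(x) is affine.
Fitting the endpoints (-2, -3) and (8, 3):
    slope m = (3 − (-3)) / (8 − (-2)) = 3/5,
    intercept c = (-3) − m·(-2) = -9/5.
Extremal: y(x) = (3/5) x - 9/5.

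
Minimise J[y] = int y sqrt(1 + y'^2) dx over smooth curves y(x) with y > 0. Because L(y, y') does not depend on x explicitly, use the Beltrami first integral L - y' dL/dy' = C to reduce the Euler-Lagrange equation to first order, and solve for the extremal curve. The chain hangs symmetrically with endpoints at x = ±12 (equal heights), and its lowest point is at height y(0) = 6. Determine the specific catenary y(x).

The Lagrangian L(y, y') = y sqrt(1 + y'^2) has no explicit x dependence, so the Beltrami identity applies:
    L − y' ∂L/∂y' = C.
Compute ∂L/∂y' = y · y' / sqrt(1 + y'^2). Then
    L − y' ∂L/∂y'
    = y sqrt(1 + y'^2) − y · y'^2 / sqrt(1 + y'^2)
    = y (1 + y'^2 − y'^2) / sqrt(1 + y'^2)
    = y / sqrt(1 + y'^2) = C.
Squaring gives y^2 = C^2 (1 + y'^2), i.e.
    y'^2 = y^2 / C^2 − 1.
Separating variables,
    dy / sqrt(y^2 − C^2) = dx / C,
and integrating gives arccosh(y / C) = (x − a)/C, so
    y(x) = C cosh((x − a)/C),
the catenary. The constants C and a are fixed by the two endpoint conditions (and, for the hanging-chain problem, the length constraint selects C).
Now fit the given data. The endpoints x = ±12 are symmetric at equal height, so the catenary is even about its minimum: a = 0 and y(x) = C cosh(x/C). The lowest point is y(0) = C cosh(0) = C, and we are told y(0) = 6, so C = 6. Therefore
    y(x) = 6 cosh(x/6),
and at the endpoints
    y(±12) = 6 cosh(12/6).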